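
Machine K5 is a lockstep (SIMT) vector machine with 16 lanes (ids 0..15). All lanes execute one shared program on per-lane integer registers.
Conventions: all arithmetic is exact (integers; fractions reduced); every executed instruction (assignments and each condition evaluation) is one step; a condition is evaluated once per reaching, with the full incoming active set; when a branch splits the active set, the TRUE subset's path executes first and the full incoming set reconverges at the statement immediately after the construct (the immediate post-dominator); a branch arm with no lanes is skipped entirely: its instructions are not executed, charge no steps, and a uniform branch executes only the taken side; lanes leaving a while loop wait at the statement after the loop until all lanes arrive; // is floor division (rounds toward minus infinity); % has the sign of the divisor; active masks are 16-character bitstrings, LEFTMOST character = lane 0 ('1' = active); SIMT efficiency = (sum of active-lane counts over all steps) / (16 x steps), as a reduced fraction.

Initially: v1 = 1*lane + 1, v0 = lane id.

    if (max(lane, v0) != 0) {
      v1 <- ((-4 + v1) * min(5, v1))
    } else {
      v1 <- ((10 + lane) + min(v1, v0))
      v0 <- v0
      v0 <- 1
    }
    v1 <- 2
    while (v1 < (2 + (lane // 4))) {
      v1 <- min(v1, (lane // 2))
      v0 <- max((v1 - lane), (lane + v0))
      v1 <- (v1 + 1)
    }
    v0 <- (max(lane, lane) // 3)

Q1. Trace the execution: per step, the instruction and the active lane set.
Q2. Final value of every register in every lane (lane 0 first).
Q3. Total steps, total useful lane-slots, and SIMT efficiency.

step 0: eval (max(lane, v0) != 0)    1111111111111111
step 1: v1 <- ((-4 + v1) * min(5, v1)) 0111111111111111
step 2: v1 <- ((10 + lane) + min(v1, v0)) 1000000000000000
step 3: v0 <- v0                     1000000000000000
step 4: v0 <- 1                      1000000000000000
step 5: v1 <- 2                      1111111111111111
step 6: eval (v1 < (2 + (lane // 4))) 1111111111111111
step 7: v1 <- min(v1, (lane // 2))   0000111111111111
step 8: v0 <- max((v1 - lane), (lane + v0)) 0000111111111111
step 9: v1 <- (v1 + 1)               0000111111111111
step 10: eval (v1 < (2 + (lane // 4))) 0000111111111111
step 11: v1 <- min(v1, (lane // 2))   0000000011111111
step 12: v0 <- max((v1 - lane), (lane + v0)) 0000000011111111
step 13: v1 <- (v1 + 1)               0000000011111111
step 14: eval (v1 < (2 + (lane // 4))) 0000000011111111
step 15: v1 <- min(v1, (lane // 2))   0000000000001111
step 16: v0 <- max((v1 - lane), (lane + v0)) 0000000000001111
step 17: v1 <- (v1 + 1)               0000000000001111
step 18: eval (v1 < (2 + (lane // 4))) 0000000000001111
step 19: v0 <- (max(lane, lane) // 3) 1111111111111111

Answer: 20 steps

v1: 2,2,2,2,3,3,3,3,4,4,4,4,5,5,5,5
v0: 0,0,0,1,1,1,2,2,2,3,3,3,4,4,4,5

steps = 20; useful = 178; efficiency = 178/320 = 89/160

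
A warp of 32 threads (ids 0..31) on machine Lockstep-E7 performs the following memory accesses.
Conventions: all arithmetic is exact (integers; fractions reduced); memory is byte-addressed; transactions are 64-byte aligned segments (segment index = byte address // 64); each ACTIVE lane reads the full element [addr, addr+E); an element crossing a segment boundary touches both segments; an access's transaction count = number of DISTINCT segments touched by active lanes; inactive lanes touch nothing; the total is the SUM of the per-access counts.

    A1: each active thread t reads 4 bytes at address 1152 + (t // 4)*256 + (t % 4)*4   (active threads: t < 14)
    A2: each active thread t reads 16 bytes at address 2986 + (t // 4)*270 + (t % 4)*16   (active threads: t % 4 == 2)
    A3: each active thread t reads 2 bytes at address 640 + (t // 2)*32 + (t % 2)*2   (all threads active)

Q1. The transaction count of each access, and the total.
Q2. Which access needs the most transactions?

A1: 4 transactions
A2: 9 transactions
A3: 8 transactions

Answer: 4,9,8; total 21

Answer: A2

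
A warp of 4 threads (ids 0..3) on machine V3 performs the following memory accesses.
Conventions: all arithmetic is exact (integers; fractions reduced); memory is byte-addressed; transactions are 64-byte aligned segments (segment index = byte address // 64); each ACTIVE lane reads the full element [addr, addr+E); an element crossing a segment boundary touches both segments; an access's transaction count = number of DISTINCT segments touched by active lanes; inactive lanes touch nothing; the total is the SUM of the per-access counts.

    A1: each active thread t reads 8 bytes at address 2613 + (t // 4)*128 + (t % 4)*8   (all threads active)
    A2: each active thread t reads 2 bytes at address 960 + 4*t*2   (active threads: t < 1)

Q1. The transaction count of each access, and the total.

A1: 2 transactions
A2: 1 transaction

Answer: 2,1; total 3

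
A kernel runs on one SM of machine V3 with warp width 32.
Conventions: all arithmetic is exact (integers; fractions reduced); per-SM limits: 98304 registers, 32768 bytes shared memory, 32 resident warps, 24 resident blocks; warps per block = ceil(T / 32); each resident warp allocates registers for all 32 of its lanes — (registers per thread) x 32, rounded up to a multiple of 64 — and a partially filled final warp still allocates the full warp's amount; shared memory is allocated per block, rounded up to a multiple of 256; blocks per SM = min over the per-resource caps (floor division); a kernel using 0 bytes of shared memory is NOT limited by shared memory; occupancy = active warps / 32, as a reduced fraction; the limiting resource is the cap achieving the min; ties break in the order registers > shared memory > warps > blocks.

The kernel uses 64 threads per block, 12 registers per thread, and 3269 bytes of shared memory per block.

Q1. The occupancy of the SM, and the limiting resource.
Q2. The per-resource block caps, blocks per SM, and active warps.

Answer: occupancy 9/16, limited by shared memory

registers: 128 blocks
shared memory: 9 blocks
warps: 16 blocks
blocks: 24 blocks

Answer: 9 blocks, 18 active warps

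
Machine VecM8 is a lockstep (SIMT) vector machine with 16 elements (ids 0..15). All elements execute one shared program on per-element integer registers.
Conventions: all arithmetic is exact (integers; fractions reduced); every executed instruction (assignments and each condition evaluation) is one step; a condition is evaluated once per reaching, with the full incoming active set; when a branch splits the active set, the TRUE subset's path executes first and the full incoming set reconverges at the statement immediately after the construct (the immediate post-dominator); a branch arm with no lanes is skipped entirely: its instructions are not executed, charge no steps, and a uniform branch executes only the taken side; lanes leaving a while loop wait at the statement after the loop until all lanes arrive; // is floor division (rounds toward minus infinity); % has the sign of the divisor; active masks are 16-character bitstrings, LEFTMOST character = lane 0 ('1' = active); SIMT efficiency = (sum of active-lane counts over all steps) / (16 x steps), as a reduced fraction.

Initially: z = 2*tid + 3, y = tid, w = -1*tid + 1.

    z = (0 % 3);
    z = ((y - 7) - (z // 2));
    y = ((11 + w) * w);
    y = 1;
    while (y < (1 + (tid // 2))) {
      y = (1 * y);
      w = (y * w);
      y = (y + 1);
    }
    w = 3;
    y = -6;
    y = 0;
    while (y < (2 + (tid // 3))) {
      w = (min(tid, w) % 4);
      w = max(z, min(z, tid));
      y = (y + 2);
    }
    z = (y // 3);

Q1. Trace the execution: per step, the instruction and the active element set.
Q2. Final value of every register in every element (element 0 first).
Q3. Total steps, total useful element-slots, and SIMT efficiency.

step 0: z <- (0 % 3)                 1111111111111111
step 1: z <- ((y - 7) - (z // 2))    1111111111111111
step 2: y <- ((11 + w) * w)          1111111111111111
step 3: y <- 1                       1111111111111111
step 4: eval (y < (1 + (tid // 2)))  1111111111111111
step 5: y <- (1 * y)                 0011111111111111
step 6: w <- (y * w)                 0011111111111111
step 7: y <- (y + 1)                 0011111111111111
step 8: eval (y < (1 + (tid // 2)))  0011111111111111
step 9: y <- (1 * y)                 0000111111111111
step 10: w <- (y * w)                 0000111111111111
step 11: y <- (y + 1)                 0000111111111111
step 12: eval (y < (1 + (tid // 2)))  0000111111111111
step 13: y <- (1 * y)                 0000001111111111
step 14: w <- (y * w)                 0000001111111111
step 15: y <- (y + 1)                 0000001111111111
step 16: eval (y < (1 + (tid // 2)))  0000001111111111
step 17: y <- (1 * y)                 0000000011111111
step 18: w <- (y * w)                 0000000011111111
step 19: y <- (y + 1)                 0000000011111111
step 20: eval (y < (1 + (tid // 2)))  0000000011111111
step 21: y <- (1 * y)                 0000000000111111
step 22: w <- (y * w)                 0000000000111111
step 23: y <- (y + 1)                 0000000000111111
step 24: eval (y < (1 + (tid // 2)))  0000000000111111
step 25: y <- (1 * y)                 0000000000001111
step 26: w <- (y * w)                 0000000000001111
step 27: y <- (y + 1)                 0000000000001111
step 28: eval (y < (1 + (tid // 2)))  0000000000001111
step 29: y <- (1 * y)                 0000000000000011
step 30: w <- (y * w)                 0000000000000011
step 31: y <- (y + 1)                 0000000000000011
step 32: eval (y < (1 + (tid // 2)))  0000000000000011
step 33: w <- 3                       1111111111111111
step 34: y <- -6                      1111111111111111
step 35: y <- 0                       1111111111111111
step 36: eval (y < (2 + (tid // 3)))  1111111111111111
step 37: w <- (min(tid, w) % 4)       1111111111111111
step 38: w <- max(z, min(z, tid))     1111111111111111
step 39: y <- (y + 2)                 1111111111111111
step 40: eval (y < (2 + (tid // 3)))  1111111111111111
step 41: w <- (min(tid, w) % 4)       0001111111111111
step 42: w <- max(z, min(z, tid))     0001111111111111
step 43: y <- (y + 2)                 0001111111111111
step 44: eval (y < (2 + (tid // 3)))  0001111111111111
step 45: w <- (min(tid, w) % 4)       0000000001111111
step 46: w <- max(z, min(z, tid))     0000000001111111
step 47: y <- (y + 2)                 0000000001111111
step 48: eval (y < (2 + (tid // 3)))  0000000001111111
step 49: w <- (min(tid, w) % 4)       0000000000000001
step 50: w <- max(z, min(z, tid))     0000000000000001
step 51: y <- (y + 2)                 0000000000000001
step 52: eval (y < (2 + (tid // 3)))  0000000000000001
step 53: z <- (y // 3)                1111111111111111

Answer: 54 steps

z: 0,0,0,1,1,1,1,1,1,2,2,2,2,2,2,2
y: 2,2,2,4,4,4,4,4,4,6,6,6,6,6,6,8
w: -7,-6,-5,-4,-3,-2,-1,0,1,2,3,4,5,6,7,8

steps = 54; useful = 532; efficiency = 532/864 = 133/216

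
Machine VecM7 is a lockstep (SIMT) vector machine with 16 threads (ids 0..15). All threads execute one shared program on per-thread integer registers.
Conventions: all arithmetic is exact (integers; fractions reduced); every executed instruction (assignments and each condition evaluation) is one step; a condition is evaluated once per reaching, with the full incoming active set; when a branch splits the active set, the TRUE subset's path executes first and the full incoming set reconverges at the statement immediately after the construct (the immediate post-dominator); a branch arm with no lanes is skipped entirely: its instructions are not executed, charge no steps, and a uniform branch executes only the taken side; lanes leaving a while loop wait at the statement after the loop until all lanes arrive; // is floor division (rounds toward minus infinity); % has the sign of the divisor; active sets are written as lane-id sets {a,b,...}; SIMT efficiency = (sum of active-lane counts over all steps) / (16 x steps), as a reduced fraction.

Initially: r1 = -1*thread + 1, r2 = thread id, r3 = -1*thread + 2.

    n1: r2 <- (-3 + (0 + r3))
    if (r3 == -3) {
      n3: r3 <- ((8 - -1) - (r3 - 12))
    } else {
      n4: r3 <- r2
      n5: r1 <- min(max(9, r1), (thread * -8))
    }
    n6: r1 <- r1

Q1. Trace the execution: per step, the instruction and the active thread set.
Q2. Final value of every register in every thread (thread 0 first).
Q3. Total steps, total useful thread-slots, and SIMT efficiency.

step 0: r2 <- (-3 + (0 + r3))        {0,1,2,3,4,5,6,7,8,9,10,11,12,13,14,15}
step 1: eval (r3 == -3)              {0,1,2,3,4,5,6,7,8,9,10,11,12,13,14,15}
step 2: r3 <- ((8 - -1) - (r3 - 12)) {5}
step 3: r3 <- r2                     {0,1,2,3,4,6,7,8,9,10,11,12,13,14,15}
step 4: r1 <- min(max(9, r1), (thread * -8)) {0,1,2,3,4,6,7,8,9,10,11,12,13,14,15}
step 5: r1 <- r1                     {0,1,2,3,4,5,6,7,8,9,10,11,12,13,14,15}

Answer: 6 steps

r1: 0,-8,-16,-24,-32,-4,-48,-56,-64,-72,-80,-88,-96,-104,-112,-120
r2: -1,-2,-3,-4,-5,-6,-7,-8,-9,-10,-11,-12,-13,-14,-15,-16
r3: -1,-2,-3,-4,-5,24,-7,-8,-9,-10,-11,-12,-13,-14,-15,-16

steps = 6; useful = 79; efficiency = 79/96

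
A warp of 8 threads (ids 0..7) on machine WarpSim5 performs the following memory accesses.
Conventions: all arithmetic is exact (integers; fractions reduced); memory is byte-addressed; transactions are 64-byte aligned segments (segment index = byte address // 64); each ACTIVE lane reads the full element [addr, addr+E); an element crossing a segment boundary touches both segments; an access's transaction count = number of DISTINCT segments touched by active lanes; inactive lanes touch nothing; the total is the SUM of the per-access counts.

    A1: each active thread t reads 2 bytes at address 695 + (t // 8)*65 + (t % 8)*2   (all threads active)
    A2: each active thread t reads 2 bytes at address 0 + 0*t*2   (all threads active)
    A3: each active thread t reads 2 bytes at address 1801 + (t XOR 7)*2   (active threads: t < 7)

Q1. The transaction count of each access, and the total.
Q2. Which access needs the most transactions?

A1: 2 transactions
A2: 1 transaction
A3: 1 transaction

Answer: 2,1,1; total 4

Answer: A1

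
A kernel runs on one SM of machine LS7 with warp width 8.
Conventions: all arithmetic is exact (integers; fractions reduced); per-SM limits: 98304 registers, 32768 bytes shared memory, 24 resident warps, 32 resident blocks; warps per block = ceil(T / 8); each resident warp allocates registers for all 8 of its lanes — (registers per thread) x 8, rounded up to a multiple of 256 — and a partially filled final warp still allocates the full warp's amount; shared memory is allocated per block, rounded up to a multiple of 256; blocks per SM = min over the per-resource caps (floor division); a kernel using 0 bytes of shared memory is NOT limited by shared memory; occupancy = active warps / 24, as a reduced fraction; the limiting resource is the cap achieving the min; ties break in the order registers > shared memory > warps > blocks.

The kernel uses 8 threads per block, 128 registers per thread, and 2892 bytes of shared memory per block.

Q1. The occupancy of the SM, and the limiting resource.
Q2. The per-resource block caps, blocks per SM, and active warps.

Answer: occupancy 5/12, limited by shared memory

registers: 96 blocks
shared memory: 10 blocks
warps: 24 blocks
blocks: 32 blocks

Answer: 10 blocks, 10 active warps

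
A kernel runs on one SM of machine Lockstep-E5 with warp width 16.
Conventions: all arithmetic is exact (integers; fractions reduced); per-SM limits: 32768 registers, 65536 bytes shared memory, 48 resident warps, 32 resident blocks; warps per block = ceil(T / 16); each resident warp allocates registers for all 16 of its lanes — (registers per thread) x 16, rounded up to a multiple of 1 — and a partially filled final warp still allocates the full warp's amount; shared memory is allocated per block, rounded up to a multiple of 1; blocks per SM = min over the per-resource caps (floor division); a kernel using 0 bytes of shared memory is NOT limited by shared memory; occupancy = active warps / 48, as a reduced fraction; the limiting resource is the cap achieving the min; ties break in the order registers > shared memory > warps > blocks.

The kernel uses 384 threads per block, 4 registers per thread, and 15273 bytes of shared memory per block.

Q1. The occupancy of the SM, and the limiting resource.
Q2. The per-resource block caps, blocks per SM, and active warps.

Answer: occupancy 1, limited by warps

registers: 21 blocks
shared memory: 4 blocks
warps: 2 blocks
blocks: 32 blocks

Answer: 2 blocks, 48 active warps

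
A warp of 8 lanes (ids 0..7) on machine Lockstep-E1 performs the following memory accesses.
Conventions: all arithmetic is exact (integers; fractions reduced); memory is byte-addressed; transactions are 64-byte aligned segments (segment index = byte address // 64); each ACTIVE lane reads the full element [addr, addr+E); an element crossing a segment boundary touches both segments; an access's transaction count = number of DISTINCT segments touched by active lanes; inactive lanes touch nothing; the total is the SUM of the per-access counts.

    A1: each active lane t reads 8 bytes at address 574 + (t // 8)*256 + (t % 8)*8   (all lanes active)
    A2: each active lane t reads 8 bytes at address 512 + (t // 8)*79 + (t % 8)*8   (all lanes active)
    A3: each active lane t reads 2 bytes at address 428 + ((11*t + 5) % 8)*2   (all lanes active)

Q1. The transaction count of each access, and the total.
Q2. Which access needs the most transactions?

A1: 2 transactions
A2: 1 transaction
A3: 1 transaction

Answer: 2,1,1; total 4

Answer: A1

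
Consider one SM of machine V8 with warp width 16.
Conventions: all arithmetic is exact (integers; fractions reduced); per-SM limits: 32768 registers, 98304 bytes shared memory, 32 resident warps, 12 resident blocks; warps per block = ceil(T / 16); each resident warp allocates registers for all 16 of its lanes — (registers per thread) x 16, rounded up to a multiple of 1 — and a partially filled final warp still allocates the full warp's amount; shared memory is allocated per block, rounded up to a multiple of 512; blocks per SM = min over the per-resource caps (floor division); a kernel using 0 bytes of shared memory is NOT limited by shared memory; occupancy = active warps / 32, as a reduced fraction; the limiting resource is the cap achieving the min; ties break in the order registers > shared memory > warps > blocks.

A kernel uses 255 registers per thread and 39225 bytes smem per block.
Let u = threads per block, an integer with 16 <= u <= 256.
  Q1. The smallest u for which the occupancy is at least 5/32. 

Answer: u = 33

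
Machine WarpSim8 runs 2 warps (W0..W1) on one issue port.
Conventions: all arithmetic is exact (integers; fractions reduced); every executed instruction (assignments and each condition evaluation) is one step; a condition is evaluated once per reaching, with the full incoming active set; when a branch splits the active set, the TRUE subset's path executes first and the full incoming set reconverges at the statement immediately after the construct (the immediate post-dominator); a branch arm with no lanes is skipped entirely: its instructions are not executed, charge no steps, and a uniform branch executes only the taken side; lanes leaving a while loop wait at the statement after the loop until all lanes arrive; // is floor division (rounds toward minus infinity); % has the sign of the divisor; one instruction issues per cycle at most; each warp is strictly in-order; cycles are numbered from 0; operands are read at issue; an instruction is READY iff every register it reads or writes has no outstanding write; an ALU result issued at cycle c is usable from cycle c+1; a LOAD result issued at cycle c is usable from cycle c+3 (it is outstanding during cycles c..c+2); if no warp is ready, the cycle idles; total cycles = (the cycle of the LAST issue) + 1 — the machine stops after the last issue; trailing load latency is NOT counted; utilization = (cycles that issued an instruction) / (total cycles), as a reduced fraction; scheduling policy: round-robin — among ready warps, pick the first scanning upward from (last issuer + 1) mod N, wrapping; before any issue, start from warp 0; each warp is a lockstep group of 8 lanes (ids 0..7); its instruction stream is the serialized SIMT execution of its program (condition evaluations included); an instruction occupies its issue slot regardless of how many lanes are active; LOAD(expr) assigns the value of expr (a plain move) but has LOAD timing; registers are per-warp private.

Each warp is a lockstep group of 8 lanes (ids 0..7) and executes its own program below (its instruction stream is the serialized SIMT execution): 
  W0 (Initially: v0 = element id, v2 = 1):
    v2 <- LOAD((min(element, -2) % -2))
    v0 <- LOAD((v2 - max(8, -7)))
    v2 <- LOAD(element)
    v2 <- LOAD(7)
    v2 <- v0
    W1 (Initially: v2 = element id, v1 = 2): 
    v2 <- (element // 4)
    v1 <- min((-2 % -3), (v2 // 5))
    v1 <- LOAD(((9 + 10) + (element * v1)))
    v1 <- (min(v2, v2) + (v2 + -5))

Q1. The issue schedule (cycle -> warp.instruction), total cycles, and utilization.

cycle 0: W0.I0
cycle 1: W1.I0
cycle 2: W1.I1
cycle 3: W0.I1
cycle 4: W1.I2
cycle 5: W0.I2
cycle 6: idle
cycle 7: W1.I3
cycle 8: W0.I3
cycle 9: idle
cycle 10: idle
cycle 11: W0.I4

Answer: 12 cycles, utilization 3/4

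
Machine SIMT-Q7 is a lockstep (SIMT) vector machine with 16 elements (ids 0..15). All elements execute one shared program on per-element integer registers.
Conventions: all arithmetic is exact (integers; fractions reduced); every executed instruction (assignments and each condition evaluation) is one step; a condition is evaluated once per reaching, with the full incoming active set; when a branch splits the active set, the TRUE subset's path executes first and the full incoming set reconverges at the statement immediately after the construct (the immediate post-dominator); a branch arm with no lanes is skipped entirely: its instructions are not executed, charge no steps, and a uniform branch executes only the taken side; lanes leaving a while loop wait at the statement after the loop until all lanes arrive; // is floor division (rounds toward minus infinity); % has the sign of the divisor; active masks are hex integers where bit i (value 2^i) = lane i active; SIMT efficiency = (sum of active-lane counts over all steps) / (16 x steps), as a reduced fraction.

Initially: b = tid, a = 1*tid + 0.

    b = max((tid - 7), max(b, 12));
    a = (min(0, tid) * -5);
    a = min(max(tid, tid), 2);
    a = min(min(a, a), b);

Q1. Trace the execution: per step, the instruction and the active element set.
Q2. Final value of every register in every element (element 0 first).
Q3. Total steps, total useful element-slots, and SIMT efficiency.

step 0: b <- max((tid - 7), max(b, 12)) 0xffff
step 1: a <- (min(0, tid) * -5)      0xffff
step 2: a <- min(max(tid, tid), 2)   0xffff
step 3: a <- min(min(a, a), b)       0xffff

Answer: 4 steps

b: 12,12,12,12,12,12,12,12,12,12,12,12,12,13,14,15
a: 0,1,2,2,2,2,2,2,2,2,2,2,2,2,2,2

steps = 4; useful = 64; efficiency = 64/64 = 1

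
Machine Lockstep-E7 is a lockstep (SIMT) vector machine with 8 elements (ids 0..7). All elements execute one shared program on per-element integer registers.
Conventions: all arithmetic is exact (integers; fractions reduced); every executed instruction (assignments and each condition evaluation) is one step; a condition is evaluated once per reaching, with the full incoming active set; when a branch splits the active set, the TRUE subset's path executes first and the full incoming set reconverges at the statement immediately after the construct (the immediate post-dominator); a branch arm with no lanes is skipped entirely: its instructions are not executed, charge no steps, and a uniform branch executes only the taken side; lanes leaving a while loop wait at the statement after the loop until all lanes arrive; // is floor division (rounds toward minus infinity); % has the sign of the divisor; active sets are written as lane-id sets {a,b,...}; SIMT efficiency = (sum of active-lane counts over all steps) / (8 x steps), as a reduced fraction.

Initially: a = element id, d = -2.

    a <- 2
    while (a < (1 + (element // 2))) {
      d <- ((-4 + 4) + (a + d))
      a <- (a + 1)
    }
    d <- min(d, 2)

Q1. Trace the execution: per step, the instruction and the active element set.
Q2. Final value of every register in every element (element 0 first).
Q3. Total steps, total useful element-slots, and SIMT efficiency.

step 0: a <- 2                       {0,1,2,3,4,5,6,7}
step 1: eval (a < (1 + (element // 2))) {0,1,2,3,4,5,6,7}
step 2: d <- ((-4 + 4) + (a + d))    {4,5,6,7}
step 3: a <- (a + 1)                 {4,5,6,7}
step 4: eval (a < (1 + (element // 2))) {4,5,6,7}
step 5: d <- ((-4 + 4) + (a + d))    {6,7}
step 6: a <- (a + 1)                 {6,7}
step 7: eval (a < (1 + (element // 2))) {6,7}
step 8: d <- min(d, 2)               {0,1,2,3,4,5,6,7}

Answer: 9 steps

a: 2,2,2,2,3,3,4,4
d: -2,-2,-2,-2,0,0,2,2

steps = 9; useful = 42; efficiency = 42/72 = 7/12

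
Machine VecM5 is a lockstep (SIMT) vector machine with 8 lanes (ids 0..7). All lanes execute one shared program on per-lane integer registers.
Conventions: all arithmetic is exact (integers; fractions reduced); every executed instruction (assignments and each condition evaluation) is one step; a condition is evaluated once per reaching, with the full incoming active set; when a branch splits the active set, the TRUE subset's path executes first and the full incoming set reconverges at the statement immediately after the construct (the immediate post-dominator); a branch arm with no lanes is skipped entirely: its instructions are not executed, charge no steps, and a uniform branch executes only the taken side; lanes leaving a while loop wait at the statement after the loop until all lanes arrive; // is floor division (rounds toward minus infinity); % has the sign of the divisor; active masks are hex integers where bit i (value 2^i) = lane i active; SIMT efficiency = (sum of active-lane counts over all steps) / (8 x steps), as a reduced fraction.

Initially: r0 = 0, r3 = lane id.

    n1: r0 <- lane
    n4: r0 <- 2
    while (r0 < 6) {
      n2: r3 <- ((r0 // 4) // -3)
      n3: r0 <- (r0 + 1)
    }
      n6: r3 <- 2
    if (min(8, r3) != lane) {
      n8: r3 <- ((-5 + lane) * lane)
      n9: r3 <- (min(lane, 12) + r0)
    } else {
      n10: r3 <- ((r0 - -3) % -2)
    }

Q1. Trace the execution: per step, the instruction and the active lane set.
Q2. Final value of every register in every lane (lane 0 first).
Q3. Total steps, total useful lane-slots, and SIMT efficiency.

step 0: r0 <- lane                   0xff
step 1: r0 <- 2                      0xff
step 2: eval (r0 < 6)                0xff
step 3: r3 <- ((r0 // 4) // -3)      0xff
step 4: r0 <- (r0 + 1)               0xff
step 5: eval (r0 < 6)                0xff
step 6: r3 <- ((r0 // 4) // -3)      0xff
step 7: r0 <- (r0 + 1)               0xff
step 8: eval (r0 < 6)                0xff
step 9: r3 <- ((r0 // 4) // -3)      0xff
step 10: r0 <- (r0 + 1)               0xff
step 11: eval (r0 < 6)                0xff
step 12: r3 <- ((r0 // 4) // -3)      0xff
step 13: r0 <- (r0 + 1)               0xff
step 14: eval (r0 < 6)                0xff
step 15: r3 <- 2                      0xff
step 16: eval (min(8, r3) != lane)    0xff
step 17: r3 <- ((-5 + lane) * lane)   0xfb
step 18: r3 <- (min(lane, 12) + r0)   0xfb
step 19: r3 <- ((r0 - -3) % -2)       0x04

Answer: 20 steps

r0: 6,6,6,6,6,6,6,6
r3: 6,7,-1,9,10,11,12,13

steps = 20; useful = 151; efficiency = 151/160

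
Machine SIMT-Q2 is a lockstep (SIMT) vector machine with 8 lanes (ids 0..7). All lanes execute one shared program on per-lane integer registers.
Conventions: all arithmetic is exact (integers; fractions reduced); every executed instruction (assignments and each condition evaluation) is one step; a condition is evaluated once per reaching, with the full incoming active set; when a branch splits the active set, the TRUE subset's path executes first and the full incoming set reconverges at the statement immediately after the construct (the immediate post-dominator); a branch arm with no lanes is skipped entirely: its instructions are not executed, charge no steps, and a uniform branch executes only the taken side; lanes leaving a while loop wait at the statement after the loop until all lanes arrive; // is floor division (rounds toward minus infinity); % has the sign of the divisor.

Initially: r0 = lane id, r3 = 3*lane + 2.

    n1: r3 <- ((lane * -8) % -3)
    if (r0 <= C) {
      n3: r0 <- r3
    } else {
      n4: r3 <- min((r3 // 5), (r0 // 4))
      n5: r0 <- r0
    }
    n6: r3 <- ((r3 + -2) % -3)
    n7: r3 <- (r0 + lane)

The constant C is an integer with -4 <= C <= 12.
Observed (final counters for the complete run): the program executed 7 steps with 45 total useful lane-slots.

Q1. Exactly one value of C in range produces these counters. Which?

Answer: C = 2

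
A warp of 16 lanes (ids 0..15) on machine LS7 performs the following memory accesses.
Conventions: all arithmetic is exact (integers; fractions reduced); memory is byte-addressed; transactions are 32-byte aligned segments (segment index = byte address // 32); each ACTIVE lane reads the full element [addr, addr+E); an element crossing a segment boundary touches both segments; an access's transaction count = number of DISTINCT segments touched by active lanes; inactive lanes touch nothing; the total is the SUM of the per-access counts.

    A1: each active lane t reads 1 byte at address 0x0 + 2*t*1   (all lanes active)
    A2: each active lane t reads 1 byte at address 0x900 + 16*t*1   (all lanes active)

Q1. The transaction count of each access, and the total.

A1: 1 transaction
A2: 8 transactions

Answer: 1,8; total 9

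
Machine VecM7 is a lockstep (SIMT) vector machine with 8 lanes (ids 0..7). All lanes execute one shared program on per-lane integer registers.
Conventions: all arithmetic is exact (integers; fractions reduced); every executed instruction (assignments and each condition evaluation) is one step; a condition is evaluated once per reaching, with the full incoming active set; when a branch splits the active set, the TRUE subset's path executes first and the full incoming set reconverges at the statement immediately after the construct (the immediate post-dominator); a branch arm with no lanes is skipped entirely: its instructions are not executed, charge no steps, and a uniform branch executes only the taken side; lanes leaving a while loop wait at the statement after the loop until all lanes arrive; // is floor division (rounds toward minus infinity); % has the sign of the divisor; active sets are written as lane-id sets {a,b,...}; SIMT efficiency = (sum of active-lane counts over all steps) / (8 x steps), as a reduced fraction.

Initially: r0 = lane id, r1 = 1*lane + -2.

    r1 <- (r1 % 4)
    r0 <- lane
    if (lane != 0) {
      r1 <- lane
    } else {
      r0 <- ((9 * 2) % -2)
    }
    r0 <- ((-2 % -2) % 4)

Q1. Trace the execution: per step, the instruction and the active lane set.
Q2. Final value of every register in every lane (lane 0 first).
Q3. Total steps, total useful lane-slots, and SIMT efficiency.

step 0: r1 <- (r1 % 4)               {0,1,2,3,4,5,6,7}
step 1: r0 <- lane                   {0,1,2,3,4,5,6,7}
step 2: eval (lane != 0)             {0,1,2,3,4,5,6,7}
step 3: r1 <- lane                   {1,2,3,4,5,6,7}
step 4: r0 <- ((9 * 2) % -2)         {0}
step 5: r0 <- ((-2 % -2) % 4)        {0,1,2,3,4,5,6,7}

Answer: 6 steps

r0: 0,0,0,0,0,0,0,0
r1: 2,1,2,3,4,5,6,7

steps = 6; useful = 40; efficiency = 40/48 = 5/6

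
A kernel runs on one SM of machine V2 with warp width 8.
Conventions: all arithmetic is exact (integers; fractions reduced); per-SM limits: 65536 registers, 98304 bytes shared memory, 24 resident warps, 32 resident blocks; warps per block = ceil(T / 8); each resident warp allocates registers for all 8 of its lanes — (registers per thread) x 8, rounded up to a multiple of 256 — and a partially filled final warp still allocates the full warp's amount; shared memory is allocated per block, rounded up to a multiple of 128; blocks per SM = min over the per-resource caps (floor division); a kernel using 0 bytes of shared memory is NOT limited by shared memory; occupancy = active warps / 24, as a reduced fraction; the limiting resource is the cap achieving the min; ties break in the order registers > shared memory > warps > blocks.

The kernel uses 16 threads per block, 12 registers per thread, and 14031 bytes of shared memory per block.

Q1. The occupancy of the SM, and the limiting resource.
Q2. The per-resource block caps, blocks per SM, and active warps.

Answer: occupancy 1/2, limited by shared memory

registers: 128 blocks
shared memory: 6 blocks
warps: 12 blocks
blocks: 32 blocks

Answer: 6 blocks, 12 active warps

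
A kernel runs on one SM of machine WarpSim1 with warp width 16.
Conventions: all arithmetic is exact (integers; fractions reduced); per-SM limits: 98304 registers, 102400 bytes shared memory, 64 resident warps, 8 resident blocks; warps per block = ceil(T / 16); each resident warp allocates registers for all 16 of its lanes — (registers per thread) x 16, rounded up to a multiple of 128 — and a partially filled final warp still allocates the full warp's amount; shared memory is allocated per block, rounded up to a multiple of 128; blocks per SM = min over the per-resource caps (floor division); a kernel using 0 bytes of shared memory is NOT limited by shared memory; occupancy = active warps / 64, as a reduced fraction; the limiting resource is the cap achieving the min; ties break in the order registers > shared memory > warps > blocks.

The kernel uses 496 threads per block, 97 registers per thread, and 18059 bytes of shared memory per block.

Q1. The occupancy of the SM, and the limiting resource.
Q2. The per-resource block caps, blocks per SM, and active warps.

Answer: occupancy 31/64, limited by registers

registers: 1 block
shared memory: 5 blocks
warps: 2 blocks
blocks: 8 blocks

Answer: 1 block, 31 active warps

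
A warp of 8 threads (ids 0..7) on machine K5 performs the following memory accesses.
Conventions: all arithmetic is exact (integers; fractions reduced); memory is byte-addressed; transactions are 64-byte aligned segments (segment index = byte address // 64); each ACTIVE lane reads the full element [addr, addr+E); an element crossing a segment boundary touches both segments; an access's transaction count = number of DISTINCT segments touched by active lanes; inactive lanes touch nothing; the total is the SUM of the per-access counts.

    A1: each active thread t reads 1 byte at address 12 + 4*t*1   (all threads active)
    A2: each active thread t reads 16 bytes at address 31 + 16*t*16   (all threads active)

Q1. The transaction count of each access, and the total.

A1: 1 transaction
A2: 8 transactions

Answer: 1,8; total 9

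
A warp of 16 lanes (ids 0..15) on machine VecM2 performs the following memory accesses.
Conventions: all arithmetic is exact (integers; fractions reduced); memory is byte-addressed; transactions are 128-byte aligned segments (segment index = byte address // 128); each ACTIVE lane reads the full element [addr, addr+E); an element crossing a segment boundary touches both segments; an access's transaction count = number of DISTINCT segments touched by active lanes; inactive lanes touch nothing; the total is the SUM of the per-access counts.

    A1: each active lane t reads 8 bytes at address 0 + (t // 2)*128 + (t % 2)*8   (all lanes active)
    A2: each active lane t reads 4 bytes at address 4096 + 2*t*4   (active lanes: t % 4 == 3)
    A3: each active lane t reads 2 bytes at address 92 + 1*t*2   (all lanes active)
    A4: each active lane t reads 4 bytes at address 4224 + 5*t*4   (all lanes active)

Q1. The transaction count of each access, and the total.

A1: 8 transactions
A2: 1 transaction
A3: 1 transaction
A4: 3 transactions

Answer: 8,1,1,3; total 13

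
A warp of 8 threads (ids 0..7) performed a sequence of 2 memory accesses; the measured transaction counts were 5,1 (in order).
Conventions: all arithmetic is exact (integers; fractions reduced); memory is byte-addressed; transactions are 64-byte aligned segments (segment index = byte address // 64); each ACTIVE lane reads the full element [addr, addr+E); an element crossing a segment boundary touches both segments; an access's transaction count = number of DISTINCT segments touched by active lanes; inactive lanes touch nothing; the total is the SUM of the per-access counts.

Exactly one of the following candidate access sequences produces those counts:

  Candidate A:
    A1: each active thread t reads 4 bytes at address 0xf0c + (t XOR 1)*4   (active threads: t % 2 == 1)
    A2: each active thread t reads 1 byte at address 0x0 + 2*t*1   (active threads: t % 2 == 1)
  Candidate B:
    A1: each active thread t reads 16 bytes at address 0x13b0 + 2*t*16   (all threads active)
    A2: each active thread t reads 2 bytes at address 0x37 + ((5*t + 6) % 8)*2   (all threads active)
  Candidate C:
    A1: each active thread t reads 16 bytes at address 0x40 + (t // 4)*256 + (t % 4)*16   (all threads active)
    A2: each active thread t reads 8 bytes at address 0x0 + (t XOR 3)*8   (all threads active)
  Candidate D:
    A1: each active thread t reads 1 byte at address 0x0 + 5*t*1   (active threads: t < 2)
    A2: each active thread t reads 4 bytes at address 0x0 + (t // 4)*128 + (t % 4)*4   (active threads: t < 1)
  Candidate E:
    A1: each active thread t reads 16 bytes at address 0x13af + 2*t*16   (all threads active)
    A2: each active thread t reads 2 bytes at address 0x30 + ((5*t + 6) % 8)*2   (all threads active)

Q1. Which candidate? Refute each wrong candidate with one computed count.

A: A1 gives 1 transaction, not 5
B: A2 gives 2 transactions, not 1
C: A1 gives 2 transactions, not 5
D: A1 gives 1 transaction, not 5
E: all counts match (5,1)

Answer: E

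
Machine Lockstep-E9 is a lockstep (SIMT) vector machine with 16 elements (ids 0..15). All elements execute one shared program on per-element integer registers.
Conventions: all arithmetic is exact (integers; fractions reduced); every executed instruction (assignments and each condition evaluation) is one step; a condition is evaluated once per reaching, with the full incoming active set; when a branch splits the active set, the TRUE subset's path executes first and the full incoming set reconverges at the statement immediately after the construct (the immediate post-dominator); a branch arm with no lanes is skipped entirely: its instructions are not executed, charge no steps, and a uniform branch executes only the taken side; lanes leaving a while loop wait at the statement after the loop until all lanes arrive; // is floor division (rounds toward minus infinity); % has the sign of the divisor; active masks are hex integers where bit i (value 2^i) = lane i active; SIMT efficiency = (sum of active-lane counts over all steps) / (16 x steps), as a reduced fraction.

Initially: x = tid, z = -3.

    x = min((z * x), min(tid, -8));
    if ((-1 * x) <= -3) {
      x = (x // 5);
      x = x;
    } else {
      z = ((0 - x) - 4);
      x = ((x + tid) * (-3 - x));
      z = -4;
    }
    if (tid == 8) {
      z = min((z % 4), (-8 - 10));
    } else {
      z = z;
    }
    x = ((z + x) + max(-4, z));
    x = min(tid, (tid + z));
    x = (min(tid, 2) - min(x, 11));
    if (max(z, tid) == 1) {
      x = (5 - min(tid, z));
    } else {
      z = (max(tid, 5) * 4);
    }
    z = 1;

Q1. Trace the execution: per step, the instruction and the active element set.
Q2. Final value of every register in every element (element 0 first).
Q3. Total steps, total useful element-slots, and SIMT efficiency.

step 0: x <- min((z * x), min(tid, -8)) 0xffff
step 1: eval ((-1 * x) <= -3)        0xffff
step 2: z <- ((0 - x) - 4)           0xffff
step 3: x <- ((x + tid) * (-3 - x))  0xffff
step 4: z <- -4                      0xffff
step 5: eval (tid == 8)              0xffff
step 6: z <- min((z % 4), (-8 - 10)) 0x0100
step 7: z <- z                       0xfeff
step 8: x <- ((z + x) + max(-4, z))  0xffff
step 9: x <- min(tid, (tid + z))     0xffff
step 10: x <- (min(tid, 2) - min(x, 11)) 0xffff
step 11: eval (max(z, tid) == 1)      0xffff
step 12: x <- (5 - min(tid, z))       0x0002
step 13: z <- (max(tid, 5) * 4)       0xfffd
step 14: z <- 1                       0xffff

Answer: 15 steps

x: 4,9,4,3,2,1,0,-1,12,-3,-4,-5,-6,-7,-8,-9
z: 1,1,1,1,1,1,1,1,1,1,1,1,1,1,1,1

steps = 15; useful = 208; efficiency = 208/240 = 13/15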